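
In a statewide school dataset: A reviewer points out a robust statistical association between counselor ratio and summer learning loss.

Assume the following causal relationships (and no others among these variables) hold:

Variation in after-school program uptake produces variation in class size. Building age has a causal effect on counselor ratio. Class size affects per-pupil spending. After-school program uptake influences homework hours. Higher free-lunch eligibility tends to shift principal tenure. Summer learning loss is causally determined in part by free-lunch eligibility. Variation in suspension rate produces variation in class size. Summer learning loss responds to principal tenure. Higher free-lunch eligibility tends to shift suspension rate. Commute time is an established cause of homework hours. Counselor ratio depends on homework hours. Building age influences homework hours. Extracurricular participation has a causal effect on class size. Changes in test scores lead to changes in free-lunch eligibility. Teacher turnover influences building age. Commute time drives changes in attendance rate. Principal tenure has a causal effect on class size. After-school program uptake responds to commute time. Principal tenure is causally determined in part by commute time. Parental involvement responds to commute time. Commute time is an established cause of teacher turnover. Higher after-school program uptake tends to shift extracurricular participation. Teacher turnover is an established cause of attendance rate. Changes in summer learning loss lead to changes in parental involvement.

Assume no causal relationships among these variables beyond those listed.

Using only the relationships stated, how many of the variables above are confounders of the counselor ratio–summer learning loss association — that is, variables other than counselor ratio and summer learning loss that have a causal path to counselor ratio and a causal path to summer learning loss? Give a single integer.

The common causes are: commute time (to counselor ratio via commute time → homework hours → counselor ratio; to summer learning loss via commute time → principal tenure → summer learning loss).
Every other variable lacks a causal path to at least one of counselor ratio and summer learning loss.

1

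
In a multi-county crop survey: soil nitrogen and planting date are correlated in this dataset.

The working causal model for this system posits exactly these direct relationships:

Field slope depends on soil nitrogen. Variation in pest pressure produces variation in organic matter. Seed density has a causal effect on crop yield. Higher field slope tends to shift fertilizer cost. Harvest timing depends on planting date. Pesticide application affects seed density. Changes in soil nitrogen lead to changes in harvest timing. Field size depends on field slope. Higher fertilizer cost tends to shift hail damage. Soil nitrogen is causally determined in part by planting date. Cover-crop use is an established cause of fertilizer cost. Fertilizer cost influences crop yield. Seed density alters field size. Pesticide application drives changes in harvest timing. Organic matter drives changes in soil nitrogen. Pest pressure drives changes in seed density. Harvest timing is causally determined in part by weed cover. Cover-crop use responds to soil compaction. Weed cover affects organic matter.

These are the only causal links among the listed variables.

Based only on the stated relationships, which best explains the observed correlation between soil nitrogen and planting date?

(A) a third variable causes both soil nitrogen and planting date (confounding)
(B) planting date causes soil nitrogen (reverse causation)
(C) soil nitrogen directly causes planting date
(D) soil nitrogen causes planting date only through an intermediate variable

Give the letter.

B

The stated link runs planting date → soil nitrogen; soil nitrogen has no causal path to planting date. No variable causes both, so confounding is ruled out. The correlation reflects reverse causation.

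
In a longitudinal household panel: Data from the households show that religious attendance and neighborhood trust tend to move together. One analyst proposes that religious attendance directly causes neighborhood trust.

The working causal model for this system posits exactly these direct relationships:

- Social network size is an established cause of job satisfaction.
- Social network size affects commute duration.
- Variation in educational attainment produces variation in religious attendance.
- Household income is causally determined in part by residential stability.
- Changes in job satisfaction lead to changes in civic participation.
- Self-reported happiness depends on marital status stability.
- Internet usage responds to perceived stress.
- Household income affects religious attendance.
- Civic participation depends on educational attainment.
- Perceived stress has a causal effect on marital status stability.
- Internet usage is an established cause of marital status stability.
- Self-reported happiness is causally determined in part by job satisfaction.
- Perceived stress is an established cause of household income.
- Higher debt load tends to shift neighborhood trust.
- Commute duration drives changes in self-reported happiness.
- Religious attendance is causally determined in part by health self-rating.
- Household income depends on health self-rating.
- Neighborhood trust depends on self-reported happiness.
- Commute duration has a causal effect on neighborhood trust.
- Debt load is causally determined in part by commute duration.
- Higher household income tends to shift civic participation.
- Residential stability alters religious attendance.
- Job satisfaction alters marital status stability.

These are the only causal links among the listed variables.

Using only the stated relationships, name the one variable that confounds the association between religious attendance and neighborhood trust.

Perceived stress has a causal path to religious attendance (perceived stress → household income → religious attendance) and a separate causal path to neighborhood trust (perceived stress → marital status stability → self-reported happiness → neighborhood trust), so it is a common cause of both.
No stated relationship gives religious attendance a causal route to neighborhood trust, so the correlation is explained by the shared upstream cause rather than a direct effect.

perceived stress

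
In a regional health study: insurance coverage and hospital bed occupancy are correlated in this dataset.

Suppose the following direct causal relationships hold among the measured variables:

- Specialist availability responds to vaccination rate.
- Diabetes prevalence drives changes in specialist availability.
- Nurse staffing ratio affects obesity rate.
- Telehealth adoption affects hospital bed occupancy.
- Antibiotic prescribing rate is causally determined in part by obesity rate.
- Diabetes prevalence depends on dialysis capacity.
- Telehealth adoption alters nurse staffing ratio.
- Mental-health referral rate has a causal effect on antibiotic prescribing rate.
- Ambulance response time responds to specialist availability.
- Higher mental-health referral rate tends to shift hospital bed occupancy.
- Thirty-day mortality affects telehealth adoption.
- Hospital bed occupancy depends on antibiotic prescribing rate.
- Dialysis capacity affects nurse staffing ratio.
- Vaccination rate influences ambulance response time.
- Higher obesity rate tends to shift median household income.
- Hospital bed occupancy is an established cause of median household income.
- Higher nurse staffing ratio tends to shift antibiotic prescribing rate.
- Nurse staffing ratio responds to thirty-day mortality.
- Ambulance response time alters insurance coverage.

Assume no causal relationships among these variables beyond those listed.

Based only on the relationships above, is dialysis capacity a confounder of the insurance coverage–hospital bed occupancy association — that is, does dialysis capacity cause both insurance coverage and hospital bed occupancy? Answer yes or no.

yes

Dialysis capacity has a causal path to insurance coverage (dialysis capacity → diabetes prevalence → specialist availability → ambulance response time → insurance coverage) and to hospital bed occupancy (dialysis capacity → nurse staffing ratio → antibiotic prescribing rate → hospital bed occupancy), so it is a common cause of both — a confounder.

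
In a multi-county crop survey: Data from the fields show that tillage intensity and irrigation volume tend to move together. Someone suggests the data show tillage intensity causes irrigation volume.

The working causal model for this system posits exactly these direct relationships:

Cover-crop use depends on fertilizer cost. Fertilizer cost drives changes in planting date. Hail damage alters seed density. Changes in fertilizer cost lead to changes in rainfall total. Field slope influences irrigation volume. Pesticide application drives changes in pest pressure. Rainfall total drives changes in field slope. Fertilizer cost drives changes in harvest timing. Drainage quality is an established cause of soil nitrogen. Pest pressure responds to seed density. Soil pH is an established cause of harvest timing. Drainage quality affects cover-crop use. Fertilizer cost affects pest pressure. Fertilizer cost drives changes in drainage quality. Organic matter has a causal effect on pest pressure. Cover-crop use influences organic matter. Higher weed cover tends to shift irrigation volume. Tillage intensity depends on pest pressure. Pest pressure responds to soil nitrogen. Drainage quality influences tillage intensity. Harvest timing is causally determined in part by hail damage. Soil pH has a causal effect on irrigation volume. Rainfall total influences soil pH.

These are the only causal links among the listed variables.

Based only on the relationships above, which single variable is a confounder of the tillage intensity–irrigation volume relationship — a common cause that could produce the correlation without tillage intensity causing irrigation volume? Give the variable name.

fertilizer cost

Fertilizer cost has a causal path to tillage intensity (fertilizer cost → pest pressure → tillage intensity) and a separate causal path to irrigation volume (fertilizer cost → rainfall total → soil pH → irrigation volume), so it is a common cause of both.
No stated relationship gives tillage intensity a causal route to irrigation volume, so the correlation is explained by the shared upstream cause rather than a direct effect.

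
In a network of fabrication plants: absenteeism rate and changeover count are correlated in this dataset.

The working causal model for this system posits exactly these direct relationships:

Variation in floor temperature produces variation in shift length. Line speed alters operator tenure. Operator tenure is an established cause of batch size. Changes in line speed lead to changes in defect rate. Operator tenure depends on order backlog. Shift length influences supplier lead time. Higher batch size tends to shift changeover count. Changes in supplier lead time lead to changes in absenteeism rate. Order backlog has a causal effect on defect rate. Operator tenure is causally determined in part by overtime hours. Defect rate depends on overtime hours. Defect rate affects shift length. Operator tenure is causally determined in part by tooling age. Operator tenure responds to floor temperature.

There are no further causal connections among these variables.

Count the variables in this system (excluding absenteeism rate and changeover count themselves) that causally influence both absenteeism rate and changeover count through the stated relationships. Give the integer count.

4

The common causes are: floor temperature (to absenteeism rate via floor temperature → shift length → supplier lead time → absenteeism rate; to changeover count via floor temperature → operator tenure → batch size → changeover count); line speed (to absenteeism rate via line speed → defect rate → shift length → supplier lead time → absenteeism rate; to changeover count via line speed → operator tenure → batch size → changeover count); order backlog (to absenteeism rate via order backlog → defect rate → shift length → supplier lead time → absenteeism rate; to changeover count via order backlog → operator tenure → batch size → changeover count); overtime hours (to absenteeism rate via overtime hours → defect rate → shift length → supplier lead time → absenteeism rate; to changeover count via overtime hours → operator tenure → batch size → changeover count).
Every other variable lacks a causal path to at least one of absenteeism rate and changeover count.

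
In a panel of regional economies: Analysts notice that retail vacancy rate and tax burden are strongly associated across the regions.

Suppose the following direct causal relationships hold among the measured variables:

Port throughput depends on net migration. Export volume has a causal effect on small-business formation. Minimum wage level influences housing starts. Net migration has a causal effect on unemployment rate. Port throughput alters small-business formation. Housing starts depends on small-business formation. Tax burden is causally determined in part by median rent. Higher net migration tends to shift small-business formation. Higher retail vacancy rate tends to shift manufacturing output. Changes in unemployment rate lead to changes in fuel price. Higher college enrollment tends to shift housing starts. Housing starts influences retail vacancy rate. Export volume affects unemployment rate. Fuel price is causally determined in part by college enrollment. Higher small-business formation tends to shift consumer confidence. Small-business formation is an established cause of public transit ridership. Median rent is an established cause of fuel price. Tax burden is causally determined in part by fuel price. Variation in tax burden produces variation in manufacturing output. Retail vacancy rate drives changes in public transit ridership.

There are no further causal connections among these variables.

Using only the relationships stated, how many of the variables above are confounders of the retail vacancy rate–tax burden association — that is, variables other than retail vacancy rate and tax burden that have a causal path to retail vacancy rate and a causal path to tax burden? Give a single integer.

3

The common causes are: college enrollment (to retail vacancy rate via college enrollment → housing starts → retail vacancy rate; to tax burden via college enrollment → fuel price → tax burden); export volume (to retail vacancy rate via export volume → small-business formation → housing starts → retail vacancy rate; to tax burden via export volume → unemployment rate → fuel price → tax burden); net migration (to retail vacancy rate via net migration → small-business formation → housing starts → retail vacancy rate; to tax burden via net migration → unemployment rate → fuel price → tax burden).
Every other variable lacks a causal path to at least one of retail vacancy rate and tax burden.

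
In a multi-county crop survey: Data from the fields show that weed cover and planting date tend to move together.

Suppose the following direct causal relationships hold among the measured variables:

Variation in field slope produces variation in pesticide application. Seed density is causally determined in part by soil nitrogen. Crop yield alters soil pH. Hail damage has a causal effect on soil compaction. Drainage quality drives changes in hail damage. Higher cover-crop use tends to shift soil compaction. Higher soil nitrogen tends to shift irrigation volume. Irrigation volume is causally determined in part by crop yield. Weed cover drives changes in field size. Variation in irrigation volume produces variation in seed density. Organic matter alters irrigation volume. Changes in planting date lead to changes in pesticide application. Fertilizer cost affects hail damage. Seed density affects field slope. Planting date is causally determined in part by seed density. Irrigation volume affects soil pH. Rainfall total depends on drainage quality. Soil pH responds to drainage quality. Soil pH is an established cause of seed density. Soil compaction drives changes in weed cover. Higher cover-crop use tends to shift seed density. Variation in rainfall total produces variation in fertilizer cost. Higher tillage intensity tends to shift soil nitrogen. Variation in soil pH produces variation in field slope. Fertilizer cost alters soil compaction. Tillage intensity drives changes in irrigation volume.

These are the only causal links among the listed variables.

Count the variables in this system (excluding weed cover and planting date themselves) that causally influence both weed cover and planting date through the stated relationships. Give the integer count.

2

The common causes are: cover-crop use (to weed cover via cover-crop use → soil compaction → weed cover; to planting date via cover-crop use → seed density → planting date); drainage quality (to weed cover via drainage quality → hail damage → soil compaction → weed cover; to planting date via drainage quality → soil pH → seed density → planting date).
Every other variable lacks a causal path to at least one of weed cover and planting date.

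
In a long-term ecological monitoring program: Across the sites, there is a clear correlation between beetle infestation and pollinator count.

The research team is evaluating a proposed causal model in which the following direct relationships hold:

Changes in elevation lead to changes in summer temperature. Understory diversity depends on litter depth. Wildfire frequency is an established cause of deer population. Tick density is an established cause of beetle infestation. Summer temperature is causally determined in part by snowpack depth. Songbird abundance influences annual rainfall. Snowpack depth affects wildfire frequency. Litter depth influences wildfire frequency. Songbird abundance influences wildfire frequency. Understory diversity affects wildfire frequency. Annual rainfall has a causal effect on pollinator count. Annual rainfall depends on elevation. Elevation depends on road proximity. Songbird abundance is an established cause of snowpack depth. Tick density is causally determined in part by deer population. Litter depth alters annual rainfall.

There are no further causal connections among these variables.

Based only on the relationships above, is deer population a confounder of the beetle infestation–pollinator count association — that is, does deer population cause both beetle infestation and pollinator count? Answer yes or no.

no

Deer population has no stated causal path to pollinator count. A confounder must cause both variables, so deer population does not qualify.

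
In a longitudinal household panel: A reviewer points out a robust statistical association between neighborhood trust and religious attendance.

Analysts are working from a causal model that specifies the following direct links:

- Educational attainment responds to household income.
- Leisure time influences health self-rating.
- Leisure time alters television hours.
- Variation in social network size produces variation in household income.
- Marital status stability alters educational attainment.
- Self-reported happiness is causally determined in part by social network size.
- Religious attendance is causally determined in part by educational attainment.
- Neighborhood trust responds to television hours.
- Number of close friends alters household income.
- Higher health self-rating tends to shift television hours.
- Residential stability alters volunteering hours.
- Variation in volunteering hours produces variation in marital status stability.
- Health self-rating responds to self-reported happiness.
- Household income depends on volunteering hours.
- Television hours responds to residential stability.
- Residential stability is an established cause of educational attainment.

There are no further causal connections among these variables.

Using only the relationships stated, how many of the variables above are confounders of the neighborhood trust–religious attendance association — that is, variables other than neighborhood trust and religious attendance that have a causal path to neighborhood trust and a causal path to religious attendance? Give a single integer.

The common causes are: residential stability (to neighborhood trust via residential stability → television hours → neighborhood trust; to religious attendance via residential stability → educational attainment → religious attendance); social network size (to neighborhood trust via social network size → self-reported happiness → health self-rating → television hours → neighborhood trust; to religious attendance via social network size → household income → educational attainment → religious attendance).
Every other variable lacks a causal path to at least one of neighborhood trust and religious attendance.

2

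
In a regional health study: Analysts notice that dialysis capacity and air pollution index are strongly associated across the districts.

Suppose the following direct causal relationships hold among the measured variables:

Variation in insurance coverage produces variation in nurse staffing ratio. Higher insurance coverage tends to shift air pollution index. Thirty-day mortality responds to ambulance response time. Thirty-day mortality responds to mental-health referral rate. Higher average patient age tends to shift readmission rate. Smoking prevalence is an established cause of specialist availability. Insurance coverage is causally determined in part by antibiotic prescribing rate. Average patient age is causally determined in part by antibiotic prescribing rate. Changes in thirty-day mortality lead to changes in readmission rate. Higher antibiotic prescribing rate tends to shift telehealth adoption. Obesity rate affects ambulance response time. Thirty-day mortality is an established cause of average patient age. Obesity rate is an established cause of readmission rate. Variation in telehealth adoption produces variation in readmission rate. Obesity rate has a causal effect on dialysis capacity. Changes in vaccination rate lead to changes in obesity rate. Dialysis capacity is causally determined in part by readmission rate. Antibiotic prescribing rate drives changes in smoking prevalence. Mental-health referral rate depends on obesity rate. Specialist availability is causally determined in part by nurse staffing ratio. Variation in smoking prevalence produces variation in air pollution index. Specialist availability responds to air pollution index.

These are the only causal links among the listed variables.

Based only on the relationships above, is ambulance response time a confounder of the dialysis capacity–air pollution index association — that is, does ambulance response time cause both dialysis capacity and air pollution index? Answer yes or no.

no

Ambulance response time has no stated causal path to air pollution index. A confounder must cause both variables, so ambulance response time does not qualify.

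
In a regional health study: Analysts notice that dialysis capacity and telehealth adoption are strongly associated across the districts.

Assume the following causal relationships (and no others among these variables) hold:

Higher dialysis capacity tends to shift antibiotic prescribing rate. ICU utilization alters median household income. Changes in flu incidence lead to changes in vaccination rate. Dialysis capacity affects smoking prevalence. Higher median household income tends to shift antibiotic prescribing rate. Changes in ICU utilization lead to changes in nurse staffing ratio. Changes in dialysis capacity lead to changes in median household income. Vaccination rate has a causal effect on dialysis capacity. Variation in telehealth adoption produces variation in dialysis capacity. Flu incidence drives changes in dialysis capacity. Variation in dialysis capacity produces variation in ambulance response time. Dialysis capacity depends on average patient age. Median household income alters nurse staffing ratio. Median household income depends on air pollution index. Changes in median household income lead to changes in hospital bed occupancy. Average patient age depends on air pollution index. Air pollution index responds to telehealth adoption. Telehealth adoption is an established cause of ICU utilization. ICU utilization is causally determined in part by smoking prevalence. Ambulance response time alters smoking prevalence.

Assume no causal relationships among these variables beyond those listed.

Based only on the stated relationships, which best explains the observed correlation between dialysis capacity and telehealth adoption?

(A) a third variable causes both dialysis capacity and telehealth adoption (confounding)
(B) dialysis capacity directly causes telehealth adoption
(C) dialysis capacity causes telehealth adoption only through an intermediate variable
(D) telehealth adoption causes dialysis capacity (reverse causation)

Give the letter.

The stated link runs telehealth adoption → dialysis capacity; dialysis capacity has no causal path to telehealth adoption. No variable causes both, so confounding is ruled out. The correlation reflects reverse causation.

D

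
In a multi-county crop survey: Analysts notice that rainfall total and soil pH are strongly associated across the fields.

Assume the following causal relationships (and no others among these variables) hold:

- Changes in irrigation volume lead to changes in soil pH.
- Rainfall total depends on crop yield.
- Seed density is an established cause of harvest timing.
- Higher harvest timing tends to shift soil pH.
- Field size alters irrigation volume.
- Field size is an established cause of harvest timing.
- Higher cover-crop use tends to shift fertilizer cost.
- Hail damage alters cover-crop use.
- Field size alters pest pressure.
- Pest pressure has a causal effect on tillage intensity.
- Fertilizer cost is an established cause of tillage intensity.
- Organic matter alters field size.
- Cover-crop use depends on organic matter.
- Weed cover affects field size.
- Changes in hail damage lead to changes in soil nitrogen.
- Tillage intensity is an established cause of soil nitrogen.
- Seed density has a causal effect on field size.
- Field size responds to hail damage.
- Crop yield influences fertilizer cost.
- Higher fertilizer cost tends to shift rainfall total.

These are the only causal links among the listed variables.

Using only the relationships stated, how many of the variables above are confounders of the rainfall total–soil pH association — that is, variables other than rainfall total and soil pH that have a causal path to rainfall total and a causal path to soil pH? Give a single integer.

2

The common causes are: hail damage (to rainfall total via hail damage → cover-crop use → fertilizer cost → rainfall total; to soil pH via hail damage → field size → irrigation volume → soil pH); organic matter (to rainfall total via organic matter → cover-crop use → fertilizer cost → rainfall total; to soil pH via organic matter → field size → irrigation volume → soil pH).
Every other variable lacks a causal path to at least one of rainfall total and soil pH.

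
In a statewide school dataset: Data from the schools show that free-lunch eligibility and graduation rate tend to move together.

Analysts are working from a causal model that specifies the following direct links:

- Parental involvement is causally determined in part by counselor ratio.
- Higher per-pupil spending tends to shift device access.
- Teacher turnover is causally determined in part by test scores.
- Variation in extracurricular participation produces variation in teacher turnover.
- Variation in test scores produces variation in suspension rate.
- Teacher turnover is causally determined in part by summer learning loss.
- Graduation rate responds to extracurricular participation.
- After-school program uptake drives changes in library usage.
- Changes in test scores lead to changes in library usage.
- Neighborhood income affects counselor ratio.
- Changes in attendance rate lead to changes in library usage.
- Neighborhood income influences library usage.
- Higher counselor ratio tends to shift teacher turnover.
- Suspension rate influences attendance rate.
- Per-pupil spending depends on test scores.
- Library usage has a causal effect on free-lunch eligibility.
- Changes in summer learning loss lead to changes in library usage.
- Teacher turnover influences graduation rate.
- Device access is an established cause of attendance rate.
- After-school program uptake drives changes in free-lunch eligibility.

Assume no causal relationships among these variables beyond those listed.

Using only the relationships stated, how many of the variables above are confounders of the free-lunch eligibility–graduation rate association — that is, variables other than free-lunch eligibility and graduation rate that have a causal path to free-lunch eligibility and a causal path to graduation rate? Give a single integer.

3

The common causes are: neighborhood income (to free-lunch eligibility via neighborhood income → library usage → free-lunch eligibility; to graduation rate via neighborhood income → counselor ratio → teacher turnover → graduation rate); summer learning loss (to free-lunch eligibility via summer learning loss → library usage → free-lunch eligibility; to graduation rate via summer learning loss → teacher turnover → graduation rate); test scores (to free-lunch eligibility via test scores → library usage → free-lunch eligibility; to graduation rate via test scores → teacher turnover → graduation rate).
Every other variable lacks a causal path to at least one of free-lunch eligibility and graduation rate.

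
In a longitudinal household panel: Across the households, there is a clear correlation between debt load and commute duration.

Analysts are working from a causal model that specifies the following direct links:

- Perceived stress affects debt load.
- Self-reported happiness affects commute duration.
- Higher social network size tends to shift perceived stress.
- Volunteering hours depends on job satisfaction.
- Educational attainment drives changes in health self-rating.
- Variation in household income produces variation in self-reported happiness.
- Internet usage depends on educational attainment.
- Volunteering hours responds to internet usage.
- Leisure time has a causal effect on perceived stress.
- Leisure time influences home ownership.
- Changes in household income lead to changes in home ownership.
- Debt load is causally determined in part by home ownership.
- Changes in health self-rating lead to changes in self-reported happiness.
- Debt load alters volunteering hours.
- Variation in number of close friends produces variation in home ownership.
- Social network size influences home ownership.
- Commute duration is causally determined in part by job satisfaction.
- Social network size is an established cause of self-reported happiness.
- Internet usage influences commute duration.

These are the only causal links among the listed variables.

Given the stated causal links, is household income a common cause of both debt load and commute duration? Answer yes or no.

Household income has a causal path to debt load (household income → home ownership → debt load) and to commute duration (household income → self-reported happiness → commute duration), so it is a common cause of both — a confounder.

yes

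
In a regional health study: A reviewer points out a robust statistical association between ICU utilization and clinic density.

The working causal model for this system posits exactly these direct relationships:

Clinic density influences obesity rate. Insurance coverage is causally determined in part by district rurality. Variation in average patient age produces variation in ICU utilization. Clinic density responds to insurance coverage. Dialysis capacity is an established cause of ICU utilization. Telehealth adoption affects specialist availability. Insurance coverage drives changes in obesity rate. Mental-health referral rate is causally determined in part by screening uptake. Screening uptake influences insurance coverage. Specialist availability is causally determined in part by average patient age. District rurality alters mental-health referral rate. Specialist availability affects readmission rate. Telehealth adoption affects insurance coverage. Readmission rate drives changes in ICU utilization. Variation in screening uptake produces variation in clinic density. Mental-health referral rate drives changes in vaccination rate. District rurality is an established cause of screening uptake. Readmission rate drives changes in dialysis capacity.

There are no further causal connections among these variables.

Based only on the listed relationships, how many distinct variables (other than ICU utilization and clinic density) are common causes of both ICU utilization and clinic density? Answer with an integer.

1

The common causes are: telehealth adoption (to ICU utilization via telehealth adoption → specialist availability → readmission rate → ICU utilization; to clinic density via telehealth adoption → insurance coverage → clinic density).
Every other variable lacks a causal path to at least one of ICU utilization and clinic density.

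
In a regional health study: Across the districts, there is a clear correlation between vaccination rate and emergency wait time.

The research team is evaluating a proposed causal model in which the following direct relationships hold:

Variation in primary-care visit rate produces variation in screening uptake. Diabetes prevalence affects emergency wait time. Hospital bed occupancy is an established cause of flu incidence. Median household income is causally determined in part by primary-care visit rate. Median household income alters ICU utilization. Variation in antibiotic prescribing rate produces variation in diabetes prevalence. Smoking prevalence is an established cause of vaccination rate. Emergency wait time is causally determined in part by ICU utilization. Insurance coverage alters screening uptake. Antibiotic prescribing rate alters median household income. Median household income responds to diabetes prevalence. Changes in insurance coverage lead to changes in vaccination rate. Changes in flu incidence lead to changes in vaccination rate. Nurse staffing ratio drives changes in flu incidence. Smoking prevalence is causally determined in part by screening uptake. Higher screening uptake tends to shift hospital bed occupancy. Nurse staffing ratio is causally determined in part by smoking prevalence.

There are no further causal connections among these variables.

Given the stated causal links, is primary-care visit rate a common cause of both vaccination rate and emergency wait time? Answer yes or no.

yes

Primary-care visit rate has a causal path to vaccination rate (primary-care visit rate → screening uptake → smoking prevalence → vaccination rate) and to emergency wait time (primary-care visit rate → median household income → ICU utilization → emergency wait time), so it is a common cause of both — a confounder.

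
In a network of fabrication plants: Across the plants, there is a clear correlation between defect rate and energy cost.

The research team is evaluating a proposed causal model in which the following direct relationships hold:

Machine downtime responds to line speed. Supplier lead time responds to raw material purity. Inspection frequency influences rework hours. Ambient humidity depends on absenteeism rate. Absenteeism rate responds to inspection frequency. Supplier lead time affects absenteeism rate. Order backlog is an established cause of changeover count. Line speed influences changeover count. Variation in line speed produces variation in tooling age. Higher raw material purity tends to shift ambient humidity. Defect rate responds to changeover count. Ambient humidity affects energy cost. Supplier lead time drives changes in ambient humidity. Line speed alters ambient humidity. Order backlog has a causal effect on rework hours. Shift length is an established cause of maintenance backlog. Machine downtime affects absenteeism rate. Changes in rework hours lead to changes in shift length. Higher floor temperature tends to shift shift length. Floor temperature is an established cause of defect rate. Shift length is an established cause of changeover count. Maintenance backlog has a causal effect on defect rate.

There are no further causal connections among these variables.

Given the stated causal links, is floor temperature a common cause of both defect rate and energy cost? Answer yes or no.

Floor temperature has no stated causal path to energy cost. A confounder must cause both variables, so floor temperature does not qualify.

no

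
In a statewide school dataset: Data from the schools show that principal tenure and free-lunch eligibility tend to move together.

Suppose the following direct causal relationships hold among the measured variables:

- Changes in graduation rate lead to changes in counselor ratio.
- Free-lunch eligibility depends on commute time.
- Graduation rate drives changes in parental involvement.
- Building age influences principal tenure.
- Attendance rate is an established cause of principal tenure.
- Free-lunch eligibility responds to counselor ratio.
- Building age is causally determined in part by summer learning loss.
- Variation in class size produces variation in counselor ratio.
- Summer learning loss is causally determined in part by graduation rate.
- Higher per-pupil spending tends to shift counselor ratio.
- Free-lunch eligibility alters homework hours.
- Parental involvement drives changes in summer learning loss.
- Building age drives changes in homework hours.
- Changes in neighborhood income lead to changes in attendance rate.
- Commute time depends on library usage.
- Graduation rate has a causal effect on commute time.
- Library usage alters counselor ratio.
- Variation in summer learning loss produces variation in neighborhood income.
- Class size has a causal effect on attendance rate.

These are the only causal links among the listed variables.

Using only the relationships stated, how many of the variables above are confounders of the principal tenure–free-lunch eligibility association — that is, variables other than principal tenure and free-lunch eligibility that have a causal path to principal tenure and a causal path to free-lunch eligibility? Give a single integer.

The common causes are: class size (to principal tenure via class size → attendance rate → principal tenure; to free-lunch eligibility via class size → counselor ratio → free-lunch eligibility); graduation rate (to principal tenure via graduation rate → summer learning loss → building age → principal tenure; to free-lunch eligibility via graduation rate → commute time → free-lunch eligibility).
Every other variable lacks a causal path to at least one of principal tenure and free-lunch eligibility.

2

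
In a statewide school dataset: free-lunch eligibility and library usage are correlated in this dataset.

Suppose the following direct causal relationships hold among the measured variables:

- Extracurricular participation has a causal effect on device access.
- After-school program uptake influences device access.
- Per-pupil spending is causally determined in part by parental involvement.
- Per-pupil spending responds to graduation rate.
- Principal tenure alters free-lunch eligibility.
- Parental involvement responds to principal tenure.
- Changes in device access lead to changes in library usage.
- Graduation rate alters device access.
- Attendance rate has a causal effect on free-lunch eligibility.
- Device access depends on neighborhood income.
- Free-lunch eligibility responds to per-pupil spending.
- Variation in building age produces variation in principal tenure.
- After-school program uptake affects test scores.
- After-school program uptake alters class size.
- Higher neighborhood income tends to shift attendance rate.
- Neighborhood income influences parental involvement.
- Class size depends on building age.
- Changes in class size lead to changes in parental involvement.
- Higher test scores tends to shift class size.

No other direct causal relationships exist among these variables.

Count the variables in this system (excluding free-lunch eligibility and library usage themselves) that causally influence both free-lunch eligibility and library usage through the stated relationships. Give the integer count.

3

The common causes are: after-school program uptake (to free-lunch eligibility via after-school program uptake → class size → parental involvement → per-pupil spending → free-lunch eligibility; to library usage via after-school program uptake → device access → library usage); graduation rate (to free-lunch eligibility via graduation rate → per-pupil spending → free-lunch eligibility; to library usage via graduation rate → device access → library usage); neighborhood income (to free-lunch eligibility via neighborhood income → attendance rate → free-lunch eligibility; to library usage via neighborhood income → device access → library usage).
Every other variable lacks a causal path to at least one of free-lunch eligibility and library usage.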